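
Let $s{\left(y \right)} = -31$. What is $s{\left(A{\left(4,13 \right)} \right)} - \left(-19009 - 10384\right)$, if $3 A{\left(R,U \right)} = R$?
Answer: $29362$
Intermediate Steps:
$A{\left(R,U \right)} = \frac{R}{3}$
$s{\left(A{\left(4,13 \right)} \right)} - \left(-19009 - 10384\right) = -31 - \left(-19009 - 10384\right) = -31 - -29393 = -31 + 29393 = 29362$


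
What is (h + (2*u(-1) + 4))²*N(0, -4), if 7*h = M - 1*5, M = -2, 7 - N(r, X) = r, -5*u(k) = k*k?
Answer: 1183/25 ≈ 47.320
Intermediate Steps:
u(k) = -k²/5 (u(k) = -k*k/5 = -k²/5)
N(r, X) = 7 - r
h = -1 (h = (-2 - 1*5)/7 = (-2 - 5)/7 = (⅐)*(-7) = -1)
(h + (2*u(-1) + 4))²*N(0, -4) = (-1 + (2*(-⅕*(-1)²) + 4))²*(7 - 1*0) = (-1 + (2*(-⅕*1) + 4))²*(7 + 0) = (-1 + (2*(-⅕) + 4))²*7 = (-1 + (-⅖ + 4))²*7 = (-1 + 18/5)²*7 = (13/5)²*7 = (169/25)*7 = 1183/25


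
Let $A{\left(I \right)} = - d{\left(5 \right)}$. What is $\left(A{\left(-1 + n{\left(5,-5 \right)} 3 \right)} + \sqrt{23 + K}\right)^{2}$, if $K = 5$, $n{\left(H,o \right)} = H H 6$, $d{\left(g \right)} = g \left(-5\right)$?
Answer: $653 + 100 \sqrt{7} \approx 917.58$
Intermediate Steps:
$d{\left(g \right)} = - 5 g$
$n{\left(H,o \right)} = 6 H^{2}$ ($n{\left(H,o \right)} = H^{2} \cdot 6 = 6 H^{2}$)
$A{\left(I \right)} = 25$ ($A{\left(I \right)} = - \left(-5\right) 5 = \left(-1\right) \left(-25\right) = 25$)
$\left(A{\left(-1 + n{\left(5,-5 \right)} 3 \right)} + \sqrt{23 + K}\right)^{2} = \left(25 + \sqrt{23 + 5}\right)^{2} = \left(25 + \sqrt{28}\right)^{2} = \left(25 + 2 \sqrt{7}\right)^{2}$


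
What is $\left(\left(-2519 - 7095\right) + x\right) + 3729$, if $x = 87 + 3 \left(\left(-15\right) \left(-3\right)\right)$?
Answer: $-5663$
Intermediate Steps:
$x = 222$ ($x = 87 + 3 \cdot 45 = 87 + 135 = 222$)
$\left(\left(-2519 - 7095\right) + x\right) + 3729 = \left(\left(-2519 - 7095\right) + 222\right) + 3729 = \left(-9614 + 222\right) + 3729 = -9392 + 3729 = -5663$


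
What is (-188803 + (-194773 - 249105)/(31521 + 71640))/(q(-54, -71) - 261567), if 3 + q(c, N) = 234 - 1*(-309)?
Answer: 846850007/1170774189 ≈ 0.72332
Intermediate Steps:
q(c, N) = 540 (q(c, N) = -3 + (234 - 1*(-309)) = -3 + (234 + 309) = -3 + 543 = 540)
(-188803 + (-194773 - 249105)/(31521 + 71640))/(q(-54, -71) - 261567) = (-188803 + (-194773 - 249105)/(31521 + 71640))/(540 - 261567) = (-188803 - 443878/103161)/(-261027) = (-188803 - 443878*1/103161)*(-1/261027) = (-188803 - 443878/103161)*(-1/261027) = -19477550161/103161*(-1/261027) = 846850007/1170774189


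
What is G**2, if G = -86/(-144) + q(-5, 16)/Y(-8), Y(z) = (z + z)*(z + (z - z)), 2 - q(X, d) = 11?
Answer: 368449/1327104 ≈ 0.27763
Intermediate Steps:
q(X, d) = -9 (q(X, d) = 2 - 1*11 = 2 - 11 = -9)
Y(z) = 2*z**2 (Y(z) = (2*z)*(z + 0) = (2*z)*z = 2*z**2)
G = 607/1152 (G = -86/(-144) - 9/(2*(-8)**2) = -86*(-1/144) - 9/(2*64) = 43/72 - 9/128 = 607/1152 ≈ 0.52691)
G**2 = (607/1152)**2 = 368449/1327104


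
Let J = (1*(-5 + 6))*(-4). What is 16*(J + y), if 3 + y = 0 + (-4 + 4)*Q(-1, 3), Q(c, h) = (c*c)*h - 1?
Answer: -112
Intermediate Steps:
J = -4 (J = (1*1)*(-4) = 1*(-4) = -4)
Q(c, h) = -1 + h*c**2 (Q(c, h) = c**2*h - 1 = h*c**2 - 1 = -1 + h*c**2)
y = -3 (y = -3 + (0 + (-4 + 4)*(-1 + 3*(-1)**2)) = -3 + (0 + 0*(-1 + 3*1)) = -3 + (0 + 0*(-1 + 3)) = -3 + (0 + 0*2) = -3 + (0 + 0) = -3 + 0 = -3)
16*(J + y) = 16*(-4 - 3) = 16*(-7) = -112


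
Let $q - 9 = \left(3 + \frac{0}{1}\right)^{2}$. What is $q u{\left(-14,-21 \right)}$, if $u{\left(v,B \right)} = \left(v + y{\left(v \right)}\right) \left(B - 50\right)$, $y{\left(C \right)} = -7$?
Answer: $26838$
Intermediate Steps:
$u{\left(v,B \right)} = \left(-50 + B\right) \left(-7 + v\right)$ ($u{\left(v,B \right)} = \left(v - 7\right) \left(B - 50\right) = \left(-7 + v\right) \left(-50 + B\right) = \left(-50 + B\right) \left(-7 + v\right)$)
$q = 18$ ($q = 9 + \left(3 + \frac{0}{1}\right)^{2} = 9 + \left(3 + 0 \cdot 1\right)^{2} = 9 + \left(3 + 0\right)^{2} = 9 + 3^{2} = 9 + 9 = 18$)
$q u{\left(-14,-21 \right)} = 18 \left(350 - -700 - -147 - -294\right) = 18 \left(350 + 700 + 147 + 294\right) = 18 \cdot 1491 = 26838$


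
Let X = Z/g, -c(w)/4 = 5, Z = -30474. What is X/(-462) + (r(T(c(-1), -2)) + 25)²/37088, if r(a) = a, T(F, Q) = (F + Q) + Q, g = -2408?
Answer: -23523067/859588576 ≈ -0.027366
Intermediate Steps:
c(w) = -20 (c(w) = -4*5 = -20)
T(F, Q) = F + 2*Q
X = 15237/1204 (X = -30474/(-2408) = -30474*(-1/2408) = 15237/1204 ≈ 12.655)
X/(-462) + (r(T(c(-1), -2)) + 25)²/37088 = (15237/1204)/(-462) + ((-20 + 2*(-2)) + 25)²/37088 = (15237/1204)*(-1/462) + ((-20 - 4) + 25)²*(1/37088) = -5079/185416 + (-24 + 25)²*(1/37088) = -5079/185416 + 1²*(1/37088) = -5079/185416 + 1*(1/37088) = -5079/185416 + 1/37088 = -23523067/859588576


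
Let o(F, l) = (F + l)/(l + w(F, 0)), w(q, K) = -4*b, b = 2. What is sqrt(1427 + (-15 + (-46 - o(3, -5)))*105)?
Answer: 2*I*sqrt(211003)/13 ≈ 70.669*I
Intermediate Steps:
w(q, K) = -8 (w(q, K) = -4*2 = -8)
o(F, l) = (F + l)/(-8 + l) (o(F, l) = (F + l)/(l - 8) = (F + l)/(-8 + l))
sqrt(1427 + (-15 + (-46 - o(3, -5)))*105) = sqrt(1427 + (-15 + (-46 - (3 - 5)/(-8 - 5)))*105) = sqrt(1427 + (-15 + (-46 - (-2)/(-13)))*105) = sqrt(1427 + (-15 + (-46 - (-1)*(-2)/13))*105) = sqrt(1427 + (-15 + (-46 - 1*2/13))*105) = sqrt(1427 + (-15 + (-46 - 2/13))*105) = sqrt(1427 + (-15 - 600/13)*105) = sqrt(1427 - 795/13*105) = sqrt(1427 - 83475/13) = sqrt(-64924/13) = 2*I*sqrt(211003)/13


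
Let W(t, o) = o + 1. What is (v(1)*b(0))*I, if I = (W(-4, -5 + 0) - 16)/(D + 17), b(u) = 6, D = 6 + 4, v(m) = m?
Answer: -40/9 ≈ -4.4444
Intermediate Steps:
W(t, o) = 1 + o
D = 10
I = -20/27 (I = ((1 + (-5 + 0)) - 16)/(10 + 17) = ((1 - 5) - 16)/27 = (-4 - 16)*(1/27) = -20*1/27 = -20/27 ≈ -0.74074)
(v(1)*b(0))*I = (1*6)*(-20/27) = 6*(-20/27) = -40/9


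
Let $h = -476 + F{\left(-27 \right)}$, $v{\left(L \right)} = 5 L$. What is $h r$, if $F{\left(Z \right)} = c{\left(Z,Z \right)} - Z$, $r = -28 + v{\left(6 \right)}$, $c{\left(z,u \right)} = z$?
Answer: $-952$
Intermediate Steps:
$r = 2$ ($r = -28 + 5 \cdot 6 = -28 + 30 = 2$)
$F{\left(Z \right)} = 0$ ($F{\left(Z \right)} = Z - Z = 0$)
$h = -476$ ($h = -476 + 0 = -476$)
$h r = \left(-476\right) 2 = -952$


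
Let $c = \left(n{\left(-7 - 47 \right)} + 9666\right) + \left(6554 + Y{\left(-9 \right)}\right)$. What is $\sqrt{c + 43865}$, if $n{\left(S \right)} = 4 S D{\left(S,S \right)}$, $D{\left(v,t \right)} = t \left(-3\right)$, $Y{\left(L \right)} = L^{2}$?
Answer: $\sqrt{25174} \approx 158.66$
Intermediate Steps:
$D{\left(v,t \right)} = - 3 t$
$n{\left(S \right)} = - 12 S^{2}$ ($n{\left(S \right)} = 4 S \left(- 3 S\right) = - 12 S^{2}$)
$c = -18691$ ($c = \left(- 12 \left(-7 - 47\right)^{2} + 9666\right) + \left(6554 + \left(-9\right)^{2}\right) = \left(- 12 \left(-7 - 47\right)^{2} + 9666\right) + \left(6554 + 81\right) = \left(- 12 \left(-54\right)^{2} + 9666\right) + 6635 = \left(\left(-12\right) 2916 + 9666\right) + 6635 = \left(-34992 + 9666\right) + 6635 = -25326 + 6635 = -18691$)
$\sqrt{c + 43865} = \sqrt{-18691 + 43865} = \sqrt{25174}$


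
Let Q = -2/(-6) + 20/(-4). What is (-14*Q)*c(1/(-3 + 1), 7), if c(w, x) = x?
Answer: 1372/3 ≈ 457.33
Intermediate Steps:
Q = -14/3 (Q = -2*(-⅙) + 20*(-¼) = ⅓ - 5 = -14/3 ≈ -4.6667)
(-14*Q)*c(1/(-3 + 1), 7) = -14*(-14/3)*7 = (196/3)*7 = 1372/3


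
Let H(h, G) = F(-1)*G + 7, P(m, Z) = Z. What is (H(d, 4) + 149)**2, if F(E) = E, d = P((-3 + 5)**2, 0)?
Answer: 23104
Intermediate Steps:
d = 0
H(h, G) = 7 - G (H(h, G) = -G + 7 = 7 - G)
(H(d, 4) + 149)**2 = ((7 - 1*4) + 149)**2 = ((7 - 4) + 149)**2 = (3 + 149)**2 = 152**2 = 23104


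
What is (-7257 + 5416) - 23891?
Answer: -25732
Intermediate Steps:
(-7257 + 5416) - 23891 = -1841 - 23891 = -25732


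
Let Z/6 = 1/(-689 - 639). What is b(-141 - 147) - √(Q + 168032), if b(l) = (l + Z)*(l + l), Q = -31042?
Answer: 13768920/83 - √136990 ≈ 1.6552e+5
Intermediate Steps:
Z = -3/664 (Z = 6/(-689 - 639) = 6/(-1328) = 6*(-1/1328) = -3/664 ≈ -0.0045181)
b(l) = 2*l*(-3/664 + l) (b(l) = (l - 3/664)*(l + l) = (-3/664 + l)*(2*l) = 2*l*(-3/664 + l))
b(-141 - 147) - √(Q + 168032) = (-141 - 147)*(-3 + 664*(-141 - 147))/332 - √(-31042 + 168032) = (1/332)*(-288)*(-3 + 664*(-288)) - √136990 = (1/332)*(-288)*(-3 - 191232) - √136990 = (1/332)*(-288)*(-191235) - √136990 = 13768920/83 - √136990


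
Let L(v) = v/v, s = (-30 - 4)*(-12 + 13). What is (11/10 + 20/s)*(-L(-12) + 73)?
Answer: 3132/85 ≈ 36.847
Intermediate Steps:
s = -34 (s = -34*1 = -34)
L(v) = 1
(11/10 + 20/s)*(-L(-12) + 73) = (11/10 + 20/(-34))*(-1*1 + 73) = (11*(1/10) + 20*(-1/34))*(-1 + 73) = (11/10 - 10/17)*72 = (87/170)*72 = 3132/85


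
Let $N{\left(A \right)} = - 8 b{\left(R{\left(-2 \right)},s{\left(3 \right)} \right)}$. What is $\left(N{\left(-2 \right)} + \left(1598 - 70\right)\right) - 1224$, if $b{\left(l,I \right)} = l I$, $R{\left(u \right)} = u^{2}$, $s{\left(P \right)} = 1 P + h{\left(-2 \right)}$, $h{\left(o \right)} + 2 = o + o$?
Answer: $400$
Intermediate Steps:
$h{\left(o \right)} = -2 + 2 o$ ($h{\left(o \right)} = -2 + \left(o + o\right) = -2 + 2 o$)
$s{\left(P \right)} = -6 + P$ ($s{\left(P \right)} = 1 P + \left(-2 + 2 \left(-2\right)\right) = P - 6 = -6 + P$)
$b{\left(l,I \right)} = I l$
$N{\left(A \right)} = 96$ ($N{\left(A \right)} = - 8 \left(-6 + 3\right) \left(-2\right)^{2} = - 8 \left(\left(-3\right) 4\right) = \left(-8\right) \left(-12\right) = 96$)
$\left(N{\left(-2 \right)} + \left(1598 - 70\right)\right) - 1224 = \left(96 + \left(1598 - 70\right)\right) - 1224 = \left(96 + 1528\right) - 1224 = 1624 - 1224 = 400$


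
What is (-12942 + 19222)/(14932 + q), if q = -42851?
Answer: -6280/27919 ≈ -0.22494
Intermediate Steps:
(-12942 + 19222)/(14932 + q) = (-12942 + 19222)/(14932 - 42851) = 6280/(-27919) = 6280*(-1/27919) = -6280/27919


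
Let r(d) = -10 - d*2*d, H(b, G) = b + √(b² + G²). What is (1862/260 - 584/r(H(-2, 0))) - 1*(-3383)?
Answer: 448313/130 ≈ 3448.6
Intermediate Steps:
H(b, G) = b + √(G² + b²)
r(d) = -10 - 2*d² (r(d) = -10 - 2*d*d = -10 - 2*d²)
(1862/260 - 584/r(H(-2, 0))) - 1*(-3383) = (1862/260 - 584/(-10 - 2*(-2 + √(0² + (-2)²))²)) - 1*(-3383) = (1862*(1/260) - 584/(-10 - 2*(-2 + √(0 + 4))²)) + 3383 = (931/130 - 584/(-10 - 2*(-2 + √4)²)) + 3383 = (931/130 - 584/(-10 - 2*(-2 + 2)²)) + 3383 = (931/130 - 584/(-10 - 2*0²)) + 3383 = (931/130 - 584/(-10 - 2*0)) + 3383 = (931/130 - 584/(-10 + 0)) + 3383 = (931/130 - 584/(-10)) + 3383 = (931/130 - 584*(-⅒)) + 3383 = (931/130 + 292/5) + 3383 = 8523/130 + 3383 = 448313/130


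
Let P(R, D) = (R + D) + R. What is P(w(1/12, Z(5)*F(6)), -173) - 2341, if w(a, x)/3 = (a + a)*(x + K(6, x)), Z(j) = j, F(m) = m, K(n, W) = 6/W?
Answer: -12419/5 ≈ -2483.8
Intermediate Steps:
w(a, x) = 6*a*(x + 6/x) (w(a, x) = 3*((a + a)*(x + 6/x)) = 3*((2*a)*(x + 6/x)) = 3*(2*a*(x + 6/x)) = 6*a*(x + 6/x))
P(R, D) = D + 2*R (P(R, D) = (D + R) + R = D + 2*R)
P(w(1/12, Z(5)*F(6)), -173) - 2341 = (-173 + 2*(6*(6 + (5*6)²)/(12*(5*6)))) - 2341 = (-173 + 2*(6*(1/12)*(6 + 30²)/30)) - 2341 = (-173 + 2*(6*(1/12)*(1/30)*(6 + 900))) - 2341 = (-173 + 2*(6*(1/12)*(1/30)*906)) - 2341 = (-173 + 2*(151/10)) - 2341 = (-173 + 151/5) - 2341 = -714/5 - 2341 = -12419/5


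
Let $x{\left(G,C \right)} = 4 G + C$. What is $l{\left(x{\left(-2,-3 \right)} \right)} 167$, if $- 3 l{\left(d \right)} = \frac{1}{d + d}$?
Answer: $\frac{167}{66} \approx 2.5303$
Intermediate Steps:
$x{\left(G,C \right)} = C + 4 G$
$l{\left(d \right)} = - \frac{1}{6 d}$ ($l{\left(d \right)} = - \frac{1}{3 \left(d + d\right)} = - \frac{1}{3 \cdot 2 d} = - \frac{\frac{1}{2} \frac{1}{d}}{3} = - \frac{1}{6 d}$)
$l{\left(x{\left(-2,-3 \right)} \right)} 167 = - \frac{1}{6 \left(-3 + 4 \left(-2\right)\right)} 167 = - \frac{1}{6 \left(-3 - 8\right)} 167 = - \frac{1}{6 \left(-11\right)} 167 = \left(- \frac{1}{6}\right) \left(- \frac{1}{11}\right) 167 = \frac{1}{66} \cdot 167 = \frac{167}{66}$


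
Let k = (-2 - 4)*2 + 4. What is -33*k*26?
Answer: 6864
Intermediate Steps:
k = -8 (k = -6*2 + 4 = -12 + 4 = -8)
-33*k*26 = -33*(-8)*26 = 264*26 = 6864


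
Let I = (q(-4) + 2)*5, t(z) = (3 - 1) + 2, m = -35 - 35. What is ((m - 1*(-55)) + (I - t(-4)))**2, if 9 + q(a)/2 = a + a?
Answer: 32041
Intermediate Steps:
q(a) = -18 + 4*a (q(a) = -18 + 2*(a + a) = -18 + 2*(2*a) = -18 + 4*a)
m = -70
t(z) = 4 (t(z) = 2 + 2 = 4)
I = -160 (I = ((-18 + 4*(-4)) + 2)*5 = ((-18 - 16) + 2)*5 = (-34 + 2)*5 = -32*5 = -160)
((m - 1*(-55)) + (I - t(-4)))**2 = ((-70 - 1*(-55)) + (-160 - 1*4))**2 = ((-70 + 55) + (-160 - 4))**2 = (-15 - 164)**2 = (-179)**2 = 32041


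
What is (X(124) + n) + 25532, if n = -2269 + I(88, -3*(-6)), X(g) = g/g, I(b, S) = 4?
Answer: 23268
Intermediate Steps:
X(g) = 1
n = -2265 (n = -2269 + 4 = -2265)
(X(124) + n) + 25532 = (1 - 2265) + 25532 = -2264 + 25532 = 23268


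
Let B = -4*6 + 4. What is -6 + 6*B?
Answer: -126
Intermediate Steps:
B = -20 (B = -24 + 4 = -20)
-6 + 6*B = -6 + 6*(-20) = -6 - 120 = -126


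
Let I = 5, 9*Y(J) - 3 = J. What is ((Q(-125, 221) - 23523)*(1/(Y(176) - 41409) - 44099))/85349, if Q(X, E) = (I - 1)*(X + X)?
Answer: 402838480032761/31792673198 ≈ 12671.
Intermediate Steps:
Y(J) = 1/3 + J/9
Q(X, E) = 8*X (Q(X, E) = (5 - 1)*(X + X) = 4*(2*X) = 8*X)
((Q(-125, 221) - 23523)*(1/(Y(176) - 41409) - 44099))/85349 = ((8*(-125) - 23523)*(1/((1/3 + (1/9)*176) - 41409) - 44099))/85349 = ((-1000 - 23523)*(1/((1/3 + 176/9) - 41409) - 44099))*(1/85349) = -24523*(1/(179/9 - 41409) - 44099)*(1/85349) = -24523*(1/(-372502/9) - 44099)*(1/85349) = -24523*(-9/372502 - 44099)*(1/85349) = -24523*(-16426965707/372502)*(1/85349) = (402838480032761/372502)*(1/85349) = 402838480032761/31792673198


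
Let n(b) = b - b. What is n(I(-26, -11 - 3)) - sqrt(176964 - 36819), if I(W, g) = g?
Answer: -sqrt(140145) ≈ -374.36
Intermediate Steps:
n(b) = 0
n(I(-26, -11 - 3)) - sqrt(176964 - 36819) = 0 - sqrt(176964 - 36819) = 0 - sqrt(140145) = -sqrt(140145)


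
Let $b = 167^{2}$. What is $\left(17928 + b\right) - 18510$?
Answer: $27307$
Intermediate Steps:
$b = 27889$
$\left(17928 + b\right) - 18510 = \left(17928 + 27889\right) - 18510 = 45817 - 18510 = 27307$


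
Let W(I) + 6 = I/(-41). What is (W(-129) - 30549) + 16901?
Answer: -559685/41 ≈ -13651.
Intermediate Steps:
W(I) = -6 - I/41 (W(I) = -6 + I/(-41) = -6 + I*(-1/41) = -6 - I/41)
(W(-129) - 30549) + 16901 = ((-6 - 1/41*(-129)) - 30549) + 16901 = ((-6 + 129/41) - 30549) + 16901 = (-117/41 - 30549) + 16901 = -1252626/41 + 16901 = -559685/41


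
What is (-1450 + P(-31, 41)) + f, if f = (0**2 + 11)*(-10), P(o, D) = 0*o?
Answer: -1560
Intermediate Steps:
P(o, D) = 0
f = -110 (f = (0 + 11)*(-10) = 11*(-10) = -110)
(-1450 + P(-31, 41)) + f = (-1450 + 0) - 110 = -1450 - 110 = -1560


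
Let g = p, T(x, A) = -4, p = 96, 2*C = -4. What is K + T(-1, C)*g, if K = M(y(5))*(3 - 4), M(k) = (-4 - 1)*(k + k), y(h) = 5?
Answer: -334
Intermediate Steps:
C = -2 (C = (1/2)*(-4) = -2)
M(k) = -10*k
K = 50 (K = (-10*5)*(3 - 4) = -50*(-1) = 50)
g = 96
K + T(-1, C)*g = 50 - 4*96 = 50 - 384 = -334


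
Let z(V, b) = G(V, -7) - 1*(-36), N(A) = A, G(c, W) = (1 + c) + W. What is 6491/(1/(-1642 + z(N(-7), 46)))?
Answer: -10508929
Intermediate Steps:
G(c, W) = 1 + W + c
z(V, b) = 30 + V (z(V, b) = (1 - 7 + V) - 1*(-36) = (-6 + V) + 36 = 30 + V)
6491/(1/(-1642 + z(N(-7), 46))) = 6491/(1/(-1642 + (30 - 7))) = 6491/(1/(-1642 + 23)) = 6491/(1/(-1619)) = 6491/(-1/1619) = 6491*(-1619) = -10508929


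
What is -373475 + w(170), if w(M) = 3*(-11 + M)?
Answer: -372998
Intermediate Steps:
w(M) = -33 + 3*M
-373475 + w(170) = -373475 + (-33 + 3*170) = -373475 + (-33 + 510) = -373475 + 477 = -372998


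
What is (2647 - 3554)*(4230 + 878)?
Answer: -4632956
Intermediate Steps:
(2647 - 3554)*(4230 + 878) = -907*5108 = -4632956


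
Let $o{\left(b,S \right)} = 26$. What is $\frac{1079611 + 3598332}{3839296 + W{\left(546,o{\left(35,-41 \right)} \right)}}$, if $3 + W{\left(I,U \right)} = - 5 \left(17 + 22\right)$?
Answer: $\frac{4677943}{3839098} \approx 1.2185$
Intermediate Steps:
$W{\left(I,U \right)} = -198$ ($W{\left(I,U \right)} = -3 - 5 \left(17 + 22\right) = -3 - 195 = -198$)
$\frac{1079611 + 3598332}{3839296 + W{\left(546,o{\left(35,-41 \right)} \right)}} = \frac{1079611 + 3598332}{3839296 - 198} = \frac{4677943}{3839098}$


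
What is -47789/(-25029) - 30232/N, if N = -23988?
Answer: 158586605/50032971 ≈ 3.1696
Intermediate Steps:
-47789/(-25029) - 30232/N = -47789/(-25029) - 30232/(-23988) = -47789*(-1/25029) - 30232*(-1/23988) = 47789/25029 + 7558/5997 = 158586605/50032971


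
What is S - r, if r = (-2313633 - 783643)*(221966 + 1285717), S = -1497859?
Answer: 4669708873649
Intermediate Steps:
r = -4669710371508 (r = -3097276*1507683 = -4669710371508)
S - r = -1497859 - 1*(-4669710371508) = -1497859 + 4669710371508 = 4669708873649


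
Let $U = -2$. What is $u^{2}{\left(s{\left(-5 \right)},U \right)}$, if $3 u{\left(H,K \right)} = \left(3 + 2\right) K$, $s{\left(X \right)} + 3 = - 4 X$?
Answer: $\frac{100}{9} \approx 11.111$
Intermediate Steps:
$s{\left(X \right)} = -3 - 4 X$
$u{\left(H,K \right)} = \frac{5 K}{3}$ ($u{\left(H,K \right)} = \frac{\left(3 + 2\right) K}{3} = \frac{5 K}{3}$)
$u^{2}{\left(s{\left(-5 \right)},U \right)} = \left(\frac{5}{3} \left(-2\right)\right)^{2} = \left(- \frac{10}{3}\right)^{2} = \frac{100}{9}$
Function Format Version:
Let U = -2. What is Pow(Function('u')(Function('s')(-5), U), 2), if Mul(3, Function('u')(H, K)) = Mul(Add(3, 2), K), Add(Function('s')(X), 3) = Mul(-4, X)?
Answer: Rational(100, 9) ≈ 11.111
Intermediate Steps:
Function('s')(X) = Add(-3, Mul(-4, X))
Function('u')(H, K) = Mul(Rational(5, 3), K) (Function('u')(H, K) = Mul(Rational(1, 3), Mul(Add(3, 2), K)) = Mul(Rational(1, 3), Mul(5, K)) = Mul(Rational(5, 3), K))
Pow(Function('u')(Function('s')(-5), U), 2) = Pow(Mul(Rational(5, 3), -2), 2) = Pow(Rational(-10, 3), 2) = Rational(100, 9)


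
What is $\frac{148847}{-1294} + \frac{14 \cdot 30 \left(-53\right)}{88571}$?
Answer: $- \frac{1887476011}{16372982} \approx -115.28$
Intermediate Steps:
$\frac{148847}{-1294} + \frac{14 \cdot 30 \left(-53\right)}{88571} = 148847 \left(- \frac{1}{1294}\right) + 420 \left(-53\right) \frac{1}{88571} = - \frac{148847}{1294} - \frac{3180}{12653} = - \frac{1887476011}{16372982}$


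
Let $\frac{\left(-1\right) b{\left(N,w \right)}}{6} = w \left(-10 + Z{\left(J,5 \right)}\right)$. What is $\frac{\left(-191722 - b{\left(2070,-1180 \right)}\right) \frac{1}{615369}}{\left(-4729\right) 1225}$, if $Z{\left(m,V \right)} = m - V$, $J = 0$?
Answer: $\frac{85522}{3564848001225} \approx 2.399 \cdot 10^{-8}$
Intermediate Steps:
$b{\left(N,w \right)} = 90 w$ ($b{\left(N,w \right)} = - 6 w \left(-10 + \left(0 - 5\right)\right) = - 6 w \left(-10 - 5\right) = - 6 w \left(-15\right) = - 6 \left(- 15 w\right) = 90 w$)
$\frac{\left(-191722 - b{\left(2070,-1180 \right)}\right) \frac{1}{615369}}{\left(-4729\right) 1225} = \frac{\left(-191722 - 90 \left(-1180\right)\right) \frac{1}{615369}}{\left(-4729\right) 1225} = \frac{\left(-191722 - -106200\right) \frac{1}{615369}}{-5793025} = \left(-191722 + 106200\right) \frac{1}{615369} \left(- \frac{1}{5793025}\right) = \left(-85522\right) \frac{1}{615369} \left(- \frac{1}{5793025}\right) = \left(- \frac{85522}{615369}\right) \left(- \frac{1}{5793025}\right) = \frac{85522}{3564848001225}$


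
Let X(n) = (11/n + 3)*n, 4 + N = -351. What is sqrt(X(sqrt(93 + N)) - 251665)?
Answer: sqrt(-251654 + 3*I*sqrt(262)) ≈ 0.048 + 501.65*I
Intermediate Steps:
N = -355 (N = -4 - 351 = -355)
X(n) = n*(3 + 11/n) (X(n) = (3 + 11/n)*n = n*(3 + 11/n))
sqrt(X(sqrt(93 + N)) - 251665) = sqrt((11 + 3*sqrt(93 - 355)) - 251665) = sqrt((11 + 3*sqrt(-262)) - 251665) = sqrt((11 + 3*(I*sqrt(262))) - 251665) = sqrt((11 + 3*I*sqrt(262)) - 251665) = sqrt(-251654 + 3*I*sqrt(262))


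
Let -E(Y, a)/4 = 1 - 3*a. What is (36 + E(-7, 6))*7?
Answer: 728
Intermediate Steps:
E(Y, a) = -4 + 12*a (E(Y, a) = -4*(1 - 3*a) = -4 + 12*a)
(36 + E(-7, 6))*7 = (36 + (-4 + 12*6))*7 = (36 + (-4 + 72))*7 = (36 + 68)*7 = 104*7 = 728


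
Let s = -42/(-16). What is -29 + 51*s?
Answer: 839/8 ≈ 104.88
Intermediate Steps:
s = 21/8 (s = -42*(-1/16) = 21/8 ≈ 2.6250)
-29 + 51*s = -29 + 51*(21/8) = -29 + 1071/8 = 839/8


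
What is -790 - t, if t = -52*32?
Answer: 874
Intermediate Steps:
t = -1664
-790 - t = -790 - 1*(-1664) = -790 + 1664 = 874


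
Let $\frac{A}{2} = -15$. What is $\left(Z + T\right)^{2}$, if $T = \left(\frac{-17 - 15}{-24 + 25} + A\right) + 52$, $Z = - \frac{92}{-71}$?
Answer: $\frac{381924}{5041} \approx 75.764$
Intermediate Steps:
$A = -30$ ($A = 2 \left(-15\right) = -30$)
$Z = \frac{92}{71}$ ($Z = \left(-92\right) \left(- \frac{1}{71}\right) = \frac{92}{71} \approx 1.2958$)
$T = -10$ ($T = \left(\frac{-17 - 15}{-24 + 25} - 30\right) + 52 = \left(- \frac{32}{1} - 30\right) + 52 = \left(\left(-32\right) 1 - 30\right) + 52 = \left(-32 - 30\right) + 52 = -62 + 52 = -10$)
$\left(Z + T\right)^{2} = \left(\frac{92}{71} - 10\right)^{2} = \left(- \frac{618}{71}\right)^{2} = \frac{381924}{5041}$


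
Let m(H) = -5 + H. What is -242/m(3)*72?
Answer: 8712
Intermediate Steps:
-242/m(3)*72 = -242/(-5 + 3)*72 = -242/(-2)*72 = -242*(-½)*72 = 121*72 = 8712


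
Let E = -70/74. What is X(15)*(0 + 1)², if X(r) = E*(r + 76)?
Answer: -3185/37 ≈ -86.081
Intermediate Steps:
E = -35/37 (E = -70*1/74 = -35/37 ≈ -0.94595)
X(r) = -2660/37 - 35*r/37 (X(r) = -35*(r + 76)/37 = -35*(76 + r)/37 = -2660/37 - 35*r/37)
X(15)*(0 + 1)² = (-2660/37 - 35/37*15)*(0 + 1)² = (-2660/37 - 525/37)*1² = -3185/37*1 = -3185/37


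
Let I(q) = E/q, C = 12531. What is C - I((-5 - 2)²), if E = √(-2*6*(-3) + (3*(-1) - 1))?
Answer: 12531 - 4*√2/49 ≈ 12531.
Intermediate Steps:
E = 4*√2 (E = √(-12*(-3) + (-3 - 1)) = √(36 - 4) = √32 = 4*√2 ≈ 5.6569)
I(q) = 4*√2/q (I(q) = (4*√2)/q = 4*√2/q)
C - I((-5 - 2)²) = 12531 - 4*√2/((-5 - 2)²) = 12531 - 4*√2/((-7)²) = 12531 - 4*√2/49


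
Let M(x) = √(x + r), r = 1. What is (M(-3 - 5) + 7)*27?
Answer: 189 + 27*I*√7 ≈ 189.0 + 71.435*I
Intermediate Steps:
M(x) = √(1 + x) (M(x) = √(x + 1) = √(1 + x))
(M(-3 - 5) + 7)*27 = (√(1 + (-3 - 5)) + 7)*27 = (√(1 - 8) + 7)*27 = (√(-7) + 7)*27 = (I*√7 + 7)*27 = (7 + I*√7)*27 = 189 + 27*I*√7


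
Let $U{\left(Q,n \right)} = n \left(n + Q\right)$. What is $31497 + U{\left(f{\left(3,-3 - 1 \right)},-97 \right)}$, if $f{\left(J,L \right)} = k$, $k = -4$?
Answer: $41294$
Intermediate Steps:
$f{\left(J,L \right)} = -4$
$U{\left(Q,n \right)} = n \left(Q + n\right)$
$31497 + U{\left(f{\left(3,-3 - 1 \right)},-97 \right)} = 31497 - 97 \left(-4 - 97\right) = 31497 - -9797 = 31497 + 9797 = 41294$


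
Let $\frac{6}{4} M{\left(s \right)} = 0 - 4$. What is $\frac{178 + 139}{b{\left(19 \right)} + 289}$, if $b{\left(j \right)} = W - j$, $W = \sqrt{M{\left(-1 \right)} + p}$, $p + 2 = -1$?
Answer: $\frac{256770}{218717} - \frac{317 i \sqrt{51}}{218717} \approx 1.174 - 0.010351 i$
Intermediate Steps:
$M{\left(s \right)} = - \frac{8}{3}$ ($M{\left(s \right)} = \frac{2 \left(0 - 4\right)}{3} = \frac{2}{3} \left(-4\right) = - \frac{8}{3}$)
$p = -3$ ($p = -2 - 1 = -3$)
$W = \frac{i \sqrt{51}}{3}$ ($W = \sqrt{- \frac{8}{3} - 3} = \sqrt{- \frac{17}{3}} = \frac{i \sqrt{51}}{3} \approx 2.3805 i$)
$b{\left(j \right)} = - j + \frac{i \sqrt{51}}{3}$ ($b{\left(j \right)} = \frac{i \sqrt{51}}{3} - j = - j + \frac{i \sqrt{51}}{3}$)
$\frac{178 + 139}{b{\left(19 \right)} + 289} = \frac{178 + 139}{\left(\left(-1\right) 19 + \frac{i \sqrt{51}}{3}\right) + 289} = \frac{317}{\left(-19 + \frac{i \sqrt{51}}{3}\right) + 289} = \frac{317}{270 + \frac{i \sqrt{51}}{3}}$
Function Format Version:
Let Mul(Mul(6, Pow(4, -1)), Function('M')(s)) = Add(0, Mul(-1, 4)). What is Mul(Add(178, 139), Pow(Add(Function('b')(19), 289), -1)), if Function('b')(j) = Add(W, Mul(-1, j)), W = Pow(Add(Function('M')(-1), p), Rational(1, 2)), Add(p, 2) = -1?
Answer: Add(Rational(256770, 218717), Mul(Rational(-317, 218717), I, Pow(51, Rational(1, 2)))) ≈ Add(1.1740, Mul(-0.010351, I))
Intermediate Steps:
Function('M')(s) = Rational(-8, 3) (Function('M')(s) = Mul(Rational(2, 3), Add(0, Mul(-1, 4))) = Mul(Rational(2, 3), Add(0, -4)) = Mul(Rational(2, 3), -4) = Rational(-8, 3))
p = -3 (p = Add(-2, -1) = -3)
W = Mul(Rational(1, 3), I, Pow(51, Rational(1, 2))) (W = Pow(Add(Rational(-8, 3), -3), Rational(1, 2)) = Pow(Rational(-17, 3), Rational(1, 2)) = Mul(Rational(1, 3), I, Pow(51, Rational(1, 2))) ≈ Mul(2.3805, I))
Function('b')(j) = Add(Mul(-1, j), Mul(Rational(1, 3), I, Pow(51, Rational(1, 2)))) (Function('b')(j) = Add(Mul(Rational(1, 3), I, Pow(51, Rational(1, 2))), Mul(-1, j)) = Add(Mul(-1, j), Mul(Rational(1, 3), I, Pow(51, Rational(1, 2)))))
Mul(Add(178, 139), Pow(Add(Function('b')(19), 289), -1)) = Mul(Add(178, 139), Pow(Add(Add(Mul(-1, 19), Mul(Rational(1, 3), I, Pow(51, Rational(1, 2)))), 289), -1)) = Mul(317, Pow(Add(Add(-19, Mul(Rational(1, 3), I, Pow(51, Rational(1, 2)))), 289), -1)) = Mul(317, Pow(Add(270, Mul(Rational(1, 3), I, Pow(51, Rational(1, 2)))), -1))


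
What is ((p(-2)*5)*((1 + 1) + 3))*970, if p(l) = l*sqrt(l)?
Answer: -48500*I*sqrt(2) ≈ -68589.0*I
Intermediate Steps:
p(l) = l**(3/2)
((p(-2)*5)*((1 + 1) + 3))*970 = (((-2)**(3/2)*5)*((1 + 1) + 3))*970 = ((-2*I*sqrt(2)*5)*(2 + 3))*970 = (-10*I*sqrt(2)*5)*970 = -50*I*sqrt(2)*970 = -48500*I*sqrt(2)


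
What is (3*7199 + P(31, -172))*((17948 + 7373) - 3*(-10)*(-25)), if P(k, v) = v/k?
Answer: 16446230285/31 ≈ 5.3052e+8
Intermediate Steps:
(3*7199 + P(31, -172))*((17948 + 7373) - 3*(-10)*(-25)) = (3*7199 - 172/31)*((17948 + 7373) - 3*(-10)*(-25)) = (21597 - 172*1/31)*(25321 + 30*(-25)) = (21597 - 172/31)*(25321 - 750) = (669335/31)*24571 = 16446230285/31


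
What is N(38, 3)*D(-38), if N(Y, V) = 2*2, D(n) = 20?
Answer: 80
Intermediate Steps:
N(Y, V) = 4
N(38, 3)*D(-38) = 4*20 = 80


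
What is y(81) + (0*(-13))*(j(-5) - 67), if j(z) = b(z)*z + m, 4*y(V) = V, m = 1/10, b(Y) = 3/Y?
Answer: 81/4 ≈ 20.250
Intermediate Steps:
m = ⅒ ≈ 0.10000
y(V) = V/4
j(z) = 31/10 (j(z) = (3/z)*z + ⅒ = 3 + ⅒ = 31/10)
y(81) + (0*(-13))*(j(-5) - 67) = (¼)*81 + (0*(-13))*(31/10 - 67) = 81/4 + 0*(-639/10) = 81/4 + 0 = 81/4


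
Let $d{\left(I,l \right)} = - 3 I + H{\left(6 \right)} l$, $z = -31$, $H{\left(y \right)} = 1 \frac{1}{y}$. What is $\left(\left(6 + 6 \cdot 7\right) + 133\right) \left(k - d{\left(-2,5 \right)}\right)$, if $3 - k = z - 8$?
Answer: $\frac{38191}{6} \approx 6365.2$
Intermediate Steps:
$H{\left(y \right)} = \frac{1}{y}$
$d{\left(I,l \right)} = - 3 I + \frac{l}{6}$
$k = 42$ ($k = 3 - \left(-31 - 8\right) = 3 - -39 = 3 + 39 = 42$)
$\left(\left(6 + 6 \cdot 7\right) + 133\right) \left(k - d{\left(-2,5 \right)}\right) = \left(\left(6 + 6 \cdot 7\right) + 133\right) \left(42 - \left(\left(-3\right) \left(-2\right) + \frac{1}{6} \cdot 5\right)\right) = \left(\left(6 + 42\right) + 133\right) \left(42 - \left(6 + \frac{5}{6}\right)\right) = \left(48 + 133\right) \left(42 - \frac{41}{6}\right) = 181 \left(42 - \frac{41}{6}\right) = 181 \cdot \frac{211}{6} = \frac{38191}{6}$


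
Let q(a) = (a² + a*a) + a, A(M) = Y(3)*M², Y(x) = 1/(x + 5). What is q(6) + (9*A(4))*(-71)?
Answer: -1200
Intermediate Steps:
Y(x) = 1/(5 + x)
A(M) = M²/8 (A(M) = M²/(5 + 3) = M²/8)
q(a) = a + 2*a² (q(a) = (a² + a²) + a = 2*a² + a = a + 2*a²)
q(6) + (9*A(4))*(-71) = 6*(1 + 2*6) + (9*((⅛)*4²))*(-71) = 6*(1 + 12) + (9*((⅛)*16))*(-71) = 6*13 + (9*2)*(-71) = 78 + 18*(-71) = 78 - 1278 = -1200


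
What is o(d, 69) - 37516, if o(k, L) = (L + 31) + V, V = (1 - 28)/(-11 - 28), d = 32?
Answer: -486399/13 ≈ -37415.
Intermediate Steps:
V = 9/13 (V = -27/(-39) = -27*(-1/39) = 9/13 ≈ 0.69231)
o(k, L) = 412/13 + L (o(k, L) = (L + 31) + 9/13 = (31 + L) + 9/13 = 412/13 + L)
o(d, 69) - 37516 = (412/13 + 69) - 37516 = 1309/13 - 37516 = -486399/13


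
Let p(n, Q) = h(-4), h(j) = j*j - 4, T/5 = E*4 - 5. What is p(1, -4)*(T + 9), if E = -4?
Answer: -1152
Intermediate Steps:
T = -105 (T = 5*(-4*4 - 5) = 5*(-16 - 5) = 5*(-21) = -105)
h(j) = -4 + j² (h(j) = j² - 4 = -4 + j²)
p(n, Q) = 12 (p(n, Q) = -4 + (-4)² = -4 + 16 = 12)
p(1, -4)*(T + 9) = 12*(-105 + 9) = 12*(-96) = -1152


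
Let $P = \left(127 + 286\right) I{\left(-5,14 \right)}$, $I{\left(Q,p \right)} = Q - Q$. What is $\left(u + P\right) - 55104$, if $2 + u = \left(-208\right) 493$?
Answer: $-157650$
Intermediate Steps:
$I{\left(Q,p \right)} = 0$
$u = -102546$ ($u = -2 - 102544 = -102546$)
$P = 0$ ($P = \left(127 + 286\right) 0 = 413 \cdot 0 = 0$)
$\left(u + P\right) - 55104 = \left(-102546 + 0\right) - 55104 = -102546 - 55104 = -157650$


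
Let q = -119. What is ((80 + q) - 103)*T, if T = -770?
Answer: 109340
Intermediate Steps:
((80 + q) - 103)*T = ((80 - 119) - 103)*(-770) = (-39 - 103)*(-770) = -142*(-770) = 109340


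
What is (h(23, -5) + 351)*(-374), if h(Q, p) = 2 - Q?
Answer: -123420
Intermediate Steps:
(h(23, -5) + 351)*(-374) = ((2 - 1*23) + 351)*(-374) = ((2 - 23) + 351)*(-374) = (-21 + 351)*(-374) = 330*(-374) = -123420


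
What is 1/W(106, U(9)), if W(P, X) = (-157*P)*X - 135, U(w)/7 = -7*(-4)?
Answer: -1/3261967 ≈ -3.0656e-7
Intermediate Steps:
U(w) = 196 (U(w) = 7*(-7*(-4)) = 7*28 = 196)
W(P, X) = -135 - 157*P*X (W(P, X) = -157*P*X - 135 = -135 - 157*P*X)
1/W(106, U(9)) = 1/(-135 - 157*106*196) = 1/(-135 - 3261832) = 1/(-3261967) = -1/3261967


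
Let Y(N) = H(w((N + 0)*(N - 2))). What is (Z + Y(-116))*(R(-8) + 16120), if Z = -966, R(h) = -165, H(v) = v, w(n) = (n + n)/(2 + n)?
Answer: -21056075162/1369 ≈ -1.5381e+7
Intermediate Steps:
w(n) = 2*n/(2 + n) (w(n) = (2*n)/(2 + n) = 2*n/(2 + n))
Y(N) = 2*N*(-2 + N)/(2 + N*(-2 + N)) (Y(N) = 2*((N + 0)*(N - 2))/(2 + (N + 0)*(N - 2)) = 2*(N*(-2 + N))/(2 + N*(-2 + N)) = 2*N*(-2 + N)/(2 + N*(-2 + N)))
(Z + Y(-116))*(R(-8) + 16120) = (-966 + 2*(-116)*(-2 - 116)/(2 - 116*(-2 - 116)))*(-165 + 16120) = (-966 + 2*(-116)*(-118)/(2 - 116*(-118)))*15955 = (-966 + 2*(-116)*(-118)/(2 + 13688))*15955 = (-966 + 2*(-116)*(-118)/13690)*15955 = (-966 + 2*(-116)*(1/13690)*(-118))*15955 = (-966 + 13688/6845)*15955 = -6598582/6845*15955 = -21056075162/1369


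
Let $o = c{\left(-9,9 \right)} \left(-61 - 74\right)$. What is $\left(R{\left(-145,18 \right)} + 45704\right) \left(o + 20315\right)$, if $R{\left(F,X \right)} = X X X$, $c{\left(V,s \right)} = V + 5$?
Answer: $1074783280$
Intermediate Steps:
$c{\left(V,s \right)} = 5 + V$
$R{\left(F,X \right)} = X^{3}$ ($R{\left(F,X \right)} = X^{2} X = X^{3}$)
$o = 540$ ($o = \left(5 - 9\right) \left(-61 - 74\right) = \left(-4\right) \left(-135\right) = 540$)
$\left(R{\left(-145,18 \right)} + 45704\right) \left(o + 20315\right) = \left(18^{3} + 45704\right) \left(540 + 20315\right) = \left(5832 + 45704\right) 20855 = 51536 \cdot 20855 = 1074783280$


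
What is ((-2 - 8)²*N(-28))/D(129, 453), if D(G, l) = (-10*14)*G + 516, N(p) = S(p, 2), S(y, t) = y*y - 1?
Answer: -6525/1462 ≈ -4.4631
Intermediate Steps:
S(y, t) = -1 + y² (S(y, t) = y² - 1 = -1 + y²)
N(p) = -1 + p²
D(G, l) = 516 - 140*G (D(G, l) = -140*G + 516 = 516 - 140*G)
((-2 - 8)²*N(-28))/D(129, 453) = ((-2 - 8)²*(-1 + (-28)²))/(516 - 140*129) = ((-10)²*(-1 + 784))/(516 - 18060) = (100*783)/(-17544) = 78300*(-1/17544) = -6525/1462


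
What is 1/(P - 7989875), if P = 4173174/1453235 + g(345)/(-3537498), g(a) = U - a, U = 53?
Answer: -2570407953015/20537230862086211489 ≈ -1.2516e-7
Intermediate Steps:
g(a) = 53 - a
P = 7381509511636/2570407953015 (P = 4173174/1453235 + (53 - 1*345)/(-3537498) = 4173174*(1/1453235) + (53 - 345)*(-1/3537498) = 4173174/1453235 - 292*(-1/3537498) = 4173174/1453235 + 146/1768749 = 7381509511636/2570407953015 ≈ 2.8717)
1/(P - 7989875) = 1/(7381509511636/2570407953015 - 7989875) = 1/(-20537230862086211489/2570407953015) = -2570407953015/20537230862086211489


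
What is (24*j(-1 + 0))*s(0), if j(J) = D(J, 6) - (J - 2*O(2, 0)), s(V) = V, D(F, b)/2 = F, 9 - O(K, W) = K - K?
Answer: 0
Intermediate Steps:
O(K, W) = 9 (O(K, W) = 9 - (K - K) = 9 - 1*0 = 9 + 0 = 9)
D(F, b) = 2*F
j(J) = 18 + J (j(J) = 2*J - (J - 2*9) = 2*J - (J - 18) = 2*J - (-18 + J) = 2*J + (18 - J) = 18 + J)
(24*j(-1 + 0))*s(0) = (24*(18 + (-1 + 0)))*0 = (24*(18 - 1))*0 = (24*17)*0 = 408*0 = 0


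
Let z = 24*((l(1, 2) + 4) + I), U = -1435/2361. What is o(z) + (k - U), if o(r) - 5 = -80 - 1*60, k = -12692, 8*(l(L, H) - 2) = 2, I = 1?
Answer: -30283112/2361 ≈ -12826.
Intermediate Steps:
l(L, H) = 9/4 (l(L, H) = 2 + (⅛)*2 = 2 + ¼ = 9/4)
U = -1435/2361 (U = -1435*1/2361 = -1435/2361 ≈ -0.60779)
z = 174 (z = 24*((9/4 + 4) + 1) = 24*(25/4 + 1) = 24*(29/4) = 174)
o(r) = -135 (o(r) = 5 + (-80 - 1*60) = 5 + (-80 - 60) = 5 - 140 = -135)
o(z) + (k - U) = -135 + (-12692 - 1*(-1435/2361)) = -135 + (-12692 + 1435/2361) = -135 - 29964377/2361 = -30283112/2361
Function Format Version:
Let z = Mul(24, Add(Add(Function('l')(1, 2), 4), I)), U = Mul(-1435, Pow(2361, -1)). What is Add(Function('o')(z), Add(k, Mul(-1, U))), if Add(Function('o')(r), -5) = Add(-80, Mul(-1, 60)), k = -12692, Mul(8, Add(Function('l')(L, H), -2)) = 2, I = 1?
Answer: Rational(-30283112, 2361) ≈ -12826.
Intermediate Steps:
Function('l')(L, H) = Rational(9, 4) (Function('l')(L, H) = Add(2, Mul(Rational(1, 8), 2)) = Add(2, Rational(1, 4)) = Rational(9, 4))
U = Rational(-1435, 2361) (U = Mul(-1435, Rational(1, 2361)) = Rational(-1435, 2361) ≈ -0.60779)
z = 174 (z = Mul(24, Add(Add(Rational(9, 4), 4), 1)) = Mul(24, Add(Rational(25, 4), 1)) = Mul(24, Rational(29, 4)) = 174)
Function('o')(r) = -135 (Function('o')(r) = Add(5, Add(-80, Mul(-1, 60))) = Add(5, Add(-80, -60)) = Add(5, -140) = -135)
Add(Function('o')(z), Add(k, Mul(-1, U))) = Add(-135, Add(-12692, Mul(-1, Rational(-1435, 2361)))) = Add(-135, Add(-12692, Rational(1435, 2361))) = Add(-135, Rational(-29964377, 2361)) = Rational(-30283112, 2361)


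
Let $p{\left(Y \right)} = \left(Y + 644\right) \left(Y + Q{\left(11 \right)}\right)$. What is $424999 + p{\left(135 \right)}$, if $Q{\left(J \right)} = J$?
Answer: $538733$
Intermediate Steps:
$p{\left(Y \right)} = \left(11 + Y\right) \left(644 + Y\right)$ ($p{\left(Y \right)} = \left(Y + 644\right) \left(Y + 11\right) = \left(644 + Y\right) \left(11 + Y\right) = \left(11 + Y\right) \left(644 + Y\right)$)
$424999 + p{\left(135 \right)} = 424999 + \left(7084 + 135^{2} + 655 \cdot 135\right) = 424999 + \left(7084 + 18225 + 88425\right) = 424999 + 113734 = 538733$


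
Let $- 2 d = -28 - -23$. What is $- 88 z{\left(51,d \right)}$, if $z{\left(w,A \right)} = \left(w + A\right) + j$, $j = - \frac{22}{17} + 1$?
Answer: $- \frac{79596}{17} \approx -4682.1$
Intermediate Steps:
$j = - \frac{5}{17}$ ($j = \left(-22\right) \frac{1}{17} + 1 = - \frac{22}{17} + 1 = - \frac{5}{17} \approx -0.29412$)
$d = \frac{5}{2}$ ($d = - \frac{-28 - -23}{2} = - \frac{-28 + 23}{2} = \left(- \frac{1}{2}\right) \left(-5\right) = \frac{5}{2} \approx 2.5$)
$z{\left(w,A \right)} = - \frac{5}{17} + A + w$ ($z{\left(w,A \right)} = \left(w + A\right) - \frac{5}{17} = \left(A + w\right) - \frac{5}{17} = - \frac{5}{17} + A + w$)
$- 88 z{\left(51,d \right)} = - 88 \left(- \frac{5}{17} + \frac{5}{2} + 51\right) = \left(-88\right) \frac{1809}{34} = - \frac{79596}{17}$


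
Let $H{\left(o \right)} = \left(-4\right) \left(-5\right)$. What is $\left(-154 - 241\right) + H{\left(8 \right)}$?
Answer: $-375$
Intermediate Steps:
$H{\left(o \right)} = 20$
$\left(-154 - 241\right) + H{\left(8 \right)} = \left(-154 - 241\right) + 20 = -395 + 20 = -375$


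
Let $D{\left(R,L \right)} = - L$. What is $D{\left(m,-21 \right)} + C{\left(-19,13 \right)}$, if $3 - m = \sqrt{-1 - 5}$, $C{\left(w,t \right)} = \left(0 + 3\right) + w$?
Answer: $5$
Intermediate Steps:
$C{\left(w,t \right)} = 3 + w$
$m = 3 - i \sqrt{6}$ ($m = 3 - \sqrt{-1 - 5} = 3 - \sqrt{-6} = 3 - i \sqrt{6} \approx 3.0 - 2.4495 i$)
$D{\left(m,-21 \right)} + C{\left(-19,13 \right)} = \left(-1\right) \left(-21\right) + \left(3 - 19\right) = 21 - 16 = 5$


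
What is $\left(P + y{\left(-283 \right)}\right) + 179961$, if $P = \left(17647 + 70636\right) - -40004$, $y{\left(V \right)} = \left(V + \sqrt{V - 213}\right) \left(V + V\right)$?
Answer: $468426 - 2264 i \sqrt{31} \approx 4.6843 \cdot 10^{5} - 12605.0 i$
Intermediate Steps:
$y{\left(V \right)} = 2 V \left(V + \sqrt{-213 + V}\right)$ ($y{\left(V \right)} = \left(V + \sqrt{-213 + V}\right) 2 V = 2 V \left(V + \sqrt{-213 + V}\right)$)
$P = 128287$ ($P = 88283 + 40004 = 128287$)
$\left(P + y{\left(-283 \right)}\right) + 179961 = \left(128287 + 2 \left(-283\right) \left(-283 + \sqrt{-213 - 283}\right)\right) + 179961 = \left(128287 + 2 \left(-283\right) \left(-283 + \sqrt{-496}\right)\right) + 179961 = \left(128287 + 2 \left(-283\right) \left(-283 + 4 i \sqrt{31}\right)\right) + 179961 = \left(128287 + \left(160178 - 2264 i \sqrt{31}\right)\right) + 179961 = \left(288465 - 2264 i \sqrt{31}\right) + 179961 = 468426 - 2264 i \sqrt{31}$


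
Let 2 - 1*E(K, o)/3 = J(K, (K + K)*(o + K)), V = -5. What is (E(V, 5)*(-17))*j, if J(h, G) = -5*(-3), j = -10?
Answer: -6630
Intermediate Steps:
J(h, G) = 15
E(K, o) = -39 (E(K, o) = 6 - 3*15 = 6 - 45 = -39)
(E(V, 5)*(-17))*j = -39*(-17)*(-10) = 663*(-10) = -6630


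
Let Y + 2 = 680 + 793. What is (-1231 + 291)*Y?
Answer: -1382740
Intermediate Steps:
Y = 1471 (Y = -2 + (680 + 793) = -2 + 1473 = 1471)
(-1231 + 291)*Y = (-1231 + 291)*1471 = -940*1471 = -1382740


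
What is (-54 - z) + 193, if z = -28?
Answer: 167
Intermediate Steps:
(-54 - z) + 193 = (-54 - 1*(-28)) + 193 = (-54 + 28) + 193 = -26 + 193 = 167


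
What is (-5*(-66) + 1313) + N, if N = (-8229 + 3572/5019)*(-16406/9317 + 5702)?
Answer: -2193212201022923/46762023 ≈ -4.6902e+7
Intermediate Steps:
N = -2193289031026712/46762023 (N = (-8229 + 3572*(1/5019))*(-16406*1/9317 + 5702) = (-8229 + 3572/5019)*(-16406/9317 + 5702) = -41297779/5019*53109128/9317 = -2193289031026712/46762023 ≈ -4.6903e+7)
(-5*(-66) + 1313) + N = (-5*(-66) + 1313) - 2193289031026712/46762023 = (330 + 1313) - 2193289031026712/46762023 = 1643 - 2193289031026712/46762023 = -2193212201022923/46762023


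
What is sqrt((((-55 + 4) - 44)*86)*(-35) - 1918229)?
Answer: I*sqrt(1632279) ≈ 1277.6*I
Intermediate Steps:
sqrt((((-55 + 4) - 44)*86)*(-35) - 1918229) = sqrt(((-51 - 44)*86)*(-35) - 1918229) = sqrt(-95*86*(-35) - 1918229) = sqrt(-8170*(-35) - 1918229) = sqrt(285950 - 1918229) = sqrt(-1632279) = I*sqrt(1632279)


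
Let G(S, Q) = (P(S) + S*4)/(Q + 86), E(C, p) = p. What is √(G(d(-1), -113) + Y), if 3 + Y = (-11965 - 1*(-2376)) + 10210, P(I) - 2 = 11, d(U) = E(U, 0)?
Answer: √50019/9 ≈ 24.850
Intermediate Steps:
d(U) = 0
P(I) = 13 (P(I) = 2 + 11 = 13)
Y = 618 (Y = -3 + ((-11965 - 1*(-2376)) + 10210) = -3 + ((-11965 + 2376) + 10210) = -3 + (-9589 + 10210) = -3 + 621 = 618)
G(S, Q) = (13 + 4*S)/(86 + Q) (G(S, Q) = (13 + S*4)/(Q + 86) = (13 + 4*S)/(86 + Q))
√(G(d(-1), -113) + Y) = √((13 + 4*0)/(86 - 113) + 618) = √((13 + 0)/(-27) + 618) = √(-1/27*13 + 618) = √(-13/27 + 618) = √(16673/27) = √50019/9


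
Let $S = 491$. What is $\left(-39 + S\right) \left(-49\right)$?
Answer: $-22148$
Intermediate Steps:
$\left(-39 + S\right) \left(-49\right) = \left(-39 + 491\right) \left(-49\right) = 452 \left(-49\right) = -22148$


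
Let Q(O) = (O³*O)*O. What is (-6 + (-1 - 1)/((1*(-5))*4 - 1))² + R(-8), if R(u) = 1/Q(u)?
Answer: 503840327/14450688 ≈ 34.866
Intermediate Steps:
Q(O) = O⁵ (Q(O) = O⁴*O = O⁵)
R(u) = u⁻⁵ (R(u) = 1/(u⁵) = u⁻⁵)
(-6 + (-1 - 1)/((1*(-5))*4 - 1))² + R(-8) = (-6 + (-1 - 1)/((1*(-5))*4 - 1))² + (-8)⁻⁵ = (-6 - 2/(-5*4 - 1))² - 1/32768 = (-6 - 2/(-20 - 1))² - 1/32768 = (-6 - 2/(-21))² - 1/32768 = (-6 - 2*(-1/21))² - 1/32768 = (-6 + 2/21)² - 1/32768 = (-124/21)² - 1/32768 = 15376/441 - 1/32768 = 503840327/14450688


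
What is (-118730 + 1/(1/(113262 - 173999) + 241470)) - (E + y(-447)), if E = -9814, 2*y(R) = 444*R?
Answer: -141997793871561/14666163389 ≈ -9682.0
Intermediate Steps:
y(R) = 222*R (y(R) = (444*R)/2 = 222*R)
(-118730 + 1/(1/(113262 - 173999) + 241470)) - (E + y(-447)) = (-118730 + 1/(1/(113262 - 173999) + 241470)) - (-9814 + 222*(-447)) = (-118730 + 1/(1/(-60737) + 241470)) - (-9814 - 99234) = (-118730 + 1/(-1/60737 + 241470)) - 1*(-109048) = (-118730 + 1/(14666163389/60737)) + 109048 = (-118730 + 60737/14666163389) + 109048 = -1741313579115233/14666163389 + 109048 = -141997793871561/14666163389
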